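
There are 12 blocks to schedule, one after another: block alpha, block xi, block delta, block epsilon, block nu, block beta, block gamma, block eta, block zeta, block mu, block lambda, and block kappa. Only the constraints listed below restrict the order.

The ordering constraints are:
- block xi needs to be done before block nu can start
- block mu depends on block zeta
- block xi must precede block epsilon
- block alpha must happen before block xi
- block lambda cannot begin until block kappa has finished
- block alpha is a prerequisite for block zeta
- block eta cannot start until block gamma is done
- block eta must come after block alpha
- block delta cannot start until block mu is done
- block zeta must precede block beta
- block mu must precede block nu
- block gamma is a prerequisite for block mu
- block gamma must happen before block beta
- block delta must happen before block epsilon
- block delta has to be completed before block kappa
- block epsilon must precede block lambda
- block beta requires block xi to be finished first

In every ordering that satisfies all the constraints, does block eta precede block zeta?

No

Block eta and block zeta are not related by any chain of constraints.
There exist valid orderings with block zeta before block eta, so block eta is not required to come first.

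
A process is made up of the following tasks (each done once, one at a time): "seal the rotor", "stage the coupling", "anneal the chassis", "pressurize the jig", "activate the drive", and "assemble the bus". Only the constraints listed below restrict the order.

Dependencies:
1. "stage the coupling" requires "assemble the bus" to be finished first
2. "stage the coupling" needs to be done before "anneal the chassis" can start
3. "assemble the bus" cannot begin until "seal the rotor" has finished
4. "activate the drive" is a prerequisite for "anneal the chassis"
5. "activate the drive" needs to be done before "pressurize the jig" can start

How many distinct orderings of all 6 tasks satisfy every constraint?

14

The tasks with no prerequisites are "seal the rotor", "activate the drive"; any of them can be placed first.
Enumerating by repeatedly choosing an available task (one whose prerequisites are all placed) gives 14 distinct complete orderings.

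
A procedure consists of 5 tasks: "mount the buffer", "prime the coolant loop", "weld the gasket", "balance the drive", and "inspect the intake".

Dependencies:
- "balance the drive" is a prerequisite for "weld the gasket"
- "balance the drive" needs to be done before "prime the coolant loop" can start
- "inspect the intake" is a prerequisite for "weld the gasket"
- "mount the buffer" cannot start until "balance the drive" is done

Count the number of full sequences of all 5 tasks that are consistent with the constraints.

2 tasks have no prerequisites ("balance the drive", "inspect the intake"), so any of them could come first.
Counting all ways to extend the partial order to a total order gives 18.

18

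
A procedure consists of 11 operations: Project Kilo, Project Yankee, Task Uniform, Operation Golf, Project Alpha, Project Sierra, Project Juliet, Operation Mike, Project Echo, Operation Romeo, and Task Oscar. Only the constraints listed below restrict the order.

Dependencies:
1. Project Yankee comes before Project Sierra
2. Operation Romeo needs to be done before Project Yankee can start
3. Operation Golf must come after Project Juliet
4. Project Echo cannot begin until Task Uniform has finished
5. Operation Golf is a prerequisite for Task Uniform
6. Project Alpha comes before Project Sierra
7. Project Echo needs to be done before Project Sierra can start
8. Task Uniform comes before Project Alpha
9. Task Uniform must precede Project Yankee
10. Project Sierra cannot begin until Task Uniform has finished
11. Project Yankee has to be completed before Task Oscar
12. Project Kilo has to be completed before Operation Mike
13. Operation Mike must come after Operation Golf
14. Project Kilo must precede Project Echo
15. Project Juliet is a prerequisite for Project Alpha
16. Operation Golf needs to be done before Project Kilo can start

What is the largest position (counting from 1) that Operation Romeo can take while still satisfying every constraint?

8

The operations that are forced after Operation Romeo, directly or by a chain of constraints, are Project Yankee, Project Sierra, Task Oscar. That's 3 operations.
So at least 3 operations follow Operation Romeo, putting Operation Romeo no later than position 8. That position is achievable by scheduling everything else first.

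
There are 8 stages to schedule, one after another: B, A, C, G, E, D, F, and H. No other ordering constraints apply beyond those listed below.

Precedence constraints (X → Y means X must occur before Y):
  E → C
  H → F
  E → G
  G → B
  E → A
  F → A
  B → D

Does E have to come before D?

Yes

Chaining the stated constraints: E → G → B → D.
Hence E necessarily comes before D.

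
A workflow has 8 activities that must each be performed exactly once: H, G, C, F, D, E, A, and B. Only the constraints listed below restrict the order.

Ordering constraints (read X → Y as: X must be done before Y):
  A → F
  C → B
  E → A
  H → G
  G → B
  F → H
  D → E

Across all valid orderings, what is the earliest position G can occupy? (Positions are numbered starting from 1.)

6

The activities that are forced before G, directly or transitively, are H, F, D, E, A. That's 5 activities.
So at minimum 5 activities come before G, putting G no earlier than position 6. That position is achievable by scheduling exactly those predecessors first.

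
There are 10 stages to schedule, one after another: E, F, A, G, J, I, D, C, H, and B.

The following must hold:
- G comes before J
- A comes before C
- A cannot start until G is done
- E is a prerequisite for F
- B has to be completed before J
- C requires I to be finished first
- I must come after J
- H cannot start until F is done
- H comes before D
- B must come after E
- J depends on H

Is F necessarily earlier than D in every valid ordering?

Tracing the constraints gives a chain: F → H → D.
That forces F before D in every valid schedule.

Yes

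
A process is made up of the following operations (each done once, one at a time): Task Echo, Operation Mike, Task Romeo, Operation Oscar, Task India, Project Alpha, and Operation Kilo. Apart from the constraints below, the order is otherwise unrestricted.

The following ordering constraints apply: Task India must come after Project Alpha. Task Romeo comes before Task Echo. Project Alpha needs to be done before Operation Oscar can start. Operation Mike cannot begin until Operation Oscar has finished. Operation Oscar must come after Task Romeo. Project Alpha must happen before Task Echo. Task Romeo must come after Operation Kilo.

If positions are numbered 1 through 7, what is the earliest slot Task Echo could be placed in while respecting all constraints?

4

The operations that are forced before Task Echo, directly or transitively, are Task Romeo, Project Alpha, Operation Kilo. That's 3 operations.
With 3 mandatory predecessors, the earliest Task Echo can sit is position 3+1 = 4, and placing just those 3 first achieves it.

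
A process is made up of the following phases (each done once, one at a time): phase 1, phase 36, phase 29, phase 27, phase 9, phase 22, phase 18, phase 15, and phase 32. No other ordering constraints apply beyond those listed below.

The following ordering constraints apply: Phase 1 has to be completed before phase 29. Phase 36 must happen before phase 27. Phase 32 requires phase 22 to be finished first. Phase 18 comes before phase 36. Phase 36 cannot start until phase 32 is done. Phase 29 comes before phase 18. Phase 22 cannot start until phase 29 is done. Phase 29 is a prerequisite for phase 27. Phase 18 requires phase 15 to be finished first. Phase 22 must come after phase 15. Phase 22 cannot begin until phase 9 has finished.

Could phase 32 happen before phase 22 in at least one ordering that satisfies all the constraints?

Following phase 22 → phase 32, phase 22 must precede phase 32 in every valid ordering.
Hence phase 32 can never be scheduled before phase 22.

No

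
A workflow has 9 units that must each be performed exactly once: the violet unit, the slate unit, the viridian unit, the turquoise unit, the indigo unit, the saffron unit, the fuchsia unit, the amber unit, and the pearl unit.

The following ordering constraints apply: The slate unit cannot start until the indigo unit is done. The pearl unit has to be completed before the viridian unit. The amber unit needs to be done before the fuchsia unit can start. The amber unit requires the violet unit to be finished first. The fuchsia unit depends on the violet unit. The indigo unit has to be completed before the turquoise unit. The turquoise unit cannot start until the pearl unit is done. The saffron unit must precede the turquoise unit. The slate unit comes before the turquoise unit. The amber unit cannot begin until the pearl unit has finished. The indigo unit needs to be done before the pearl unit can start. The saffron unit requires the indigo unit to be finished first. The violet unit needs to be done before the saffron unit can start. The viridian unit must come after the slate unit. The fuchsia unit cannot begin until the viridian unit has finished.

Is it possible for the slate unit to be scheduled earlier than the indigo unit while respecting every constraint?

No

There is a dependency chain the indigo unit → the slate unit, so the slate unit always comes after the indigo unit.
Hence the slate unit can never be scheduled before the indigo unit.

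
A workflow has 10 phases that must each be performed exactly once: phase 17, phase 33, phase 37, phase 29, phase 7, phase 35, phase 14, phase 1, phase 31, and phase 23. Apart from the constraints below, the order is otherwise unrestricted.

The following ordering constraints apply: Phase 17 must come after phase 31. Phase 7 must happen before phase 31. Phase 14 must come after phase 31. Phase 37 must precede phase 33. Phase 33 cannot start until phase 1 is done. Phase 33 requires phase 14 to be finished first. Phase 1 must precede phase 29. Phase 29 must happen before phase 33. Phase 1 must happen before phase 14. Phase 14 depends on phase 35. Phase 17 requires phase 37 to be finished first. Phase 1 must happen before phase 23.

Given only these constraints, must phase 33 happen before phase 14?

There is a chain phase 14 → phase 33, which puts phase 14 before phase 33.
So phase 33 never precedes phase 14.

No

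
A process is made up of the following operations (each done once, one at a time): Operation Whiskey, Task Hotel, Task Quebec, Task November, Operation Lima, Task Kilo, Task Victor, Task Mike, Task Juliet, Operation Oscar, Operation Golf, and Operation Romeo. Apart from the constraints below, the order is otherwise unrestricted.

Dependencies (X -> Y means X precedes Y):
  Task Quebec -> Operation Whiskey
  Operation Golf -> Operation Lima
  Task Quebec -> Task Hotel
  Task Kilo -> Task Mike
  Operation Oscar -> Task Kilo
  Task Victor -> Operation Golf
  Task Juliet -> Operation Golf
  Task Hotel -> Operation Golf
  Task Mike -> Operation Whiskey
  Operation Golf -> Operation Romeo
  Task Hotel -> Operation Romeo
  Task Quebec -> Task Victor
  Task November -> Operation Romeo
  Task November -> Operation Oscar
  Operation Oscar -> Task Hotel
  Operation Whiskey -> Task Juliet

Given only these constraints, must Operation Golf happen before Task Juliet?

The constraints actually force Task Juliet before Operation Golf (via Task Juliet → Operation Golf), not the other way around.
So Operation Golf does not have to come before Task Juliet — it cannot.

No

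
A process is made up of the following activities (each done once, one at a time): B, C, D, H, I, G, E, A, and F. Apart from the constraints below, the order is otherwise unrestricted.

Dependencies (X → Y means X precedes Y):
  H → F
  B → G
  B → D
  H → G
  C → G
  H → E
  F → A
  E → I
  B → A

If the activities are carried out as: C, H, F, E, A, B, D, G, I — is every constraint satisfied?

No

The sequence places A ahead of B.
That contradicts the constraint that B must precede A.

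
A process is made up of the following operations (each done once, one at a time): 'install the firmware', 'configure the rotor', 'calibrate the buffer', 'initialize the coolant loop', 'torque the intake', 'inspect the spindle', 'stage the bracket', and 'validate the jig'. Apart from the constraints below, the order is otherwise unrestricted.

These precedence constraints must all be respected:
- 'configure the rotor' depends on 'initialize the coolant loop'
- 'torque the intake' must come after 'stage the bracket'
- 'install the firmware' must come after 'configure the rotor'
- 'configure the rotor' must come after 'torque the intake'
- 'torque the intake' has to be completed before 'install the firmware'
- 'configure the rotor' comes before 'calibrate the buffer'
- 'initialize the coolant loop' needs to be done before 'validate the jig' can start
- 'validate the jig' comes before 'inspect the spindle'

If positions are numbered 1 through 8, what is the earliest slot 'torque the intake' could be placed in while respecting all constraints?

The only operation forced before 'torque the intake' (directly or transitively) is 'stage the bracket'.
With 1 mandatory predecessor, the earliest 'torque the intake' can sit is position 1+1 = 2, and placing just that one first achieves it.

2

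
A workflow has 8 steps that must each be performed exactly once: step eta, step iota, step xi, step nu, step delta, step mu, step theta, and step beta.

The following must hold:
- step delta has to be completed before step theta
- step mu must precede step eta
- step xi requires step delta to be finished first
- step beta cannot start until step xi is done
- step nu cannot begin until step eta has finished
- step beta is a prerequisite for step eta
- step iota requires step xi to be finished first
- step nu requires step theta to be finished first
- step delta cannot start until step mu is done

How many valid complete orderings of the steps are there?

19

Step mu is the only step with nothing required before it, so every ordering starts there.
Enumerating by repeatedly choosing an available step (one whose prerequisites are all placed) gives 19 distinct complete orderings.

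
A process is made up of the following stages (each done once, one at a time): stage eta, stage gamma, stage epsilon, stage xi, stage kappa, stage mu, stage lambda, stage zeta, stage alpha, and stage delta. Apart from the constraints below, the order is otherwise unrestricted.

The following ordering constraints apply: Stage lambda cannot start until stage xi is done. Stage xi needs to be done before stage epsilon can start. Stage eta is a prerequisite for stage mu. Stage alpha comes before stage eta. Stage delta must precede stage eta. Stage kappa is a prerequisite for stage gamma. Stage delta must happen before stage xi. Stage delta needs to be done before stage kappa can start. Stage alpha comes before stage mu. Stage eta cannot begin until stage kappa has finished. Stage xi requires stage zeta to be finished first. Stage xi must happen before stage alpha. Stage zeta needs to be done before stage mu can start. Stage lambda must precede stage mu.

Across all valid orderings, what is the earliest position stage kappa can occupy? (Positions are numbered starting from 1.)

Working backwards through the constraints from stage kappa, its only required predecessor is stage delta.
So at minimum 1 stage comes before stage kappa, putting stage kappa no earlier than position 2. That position is achievable by scheduling exactly that predecessor first.

2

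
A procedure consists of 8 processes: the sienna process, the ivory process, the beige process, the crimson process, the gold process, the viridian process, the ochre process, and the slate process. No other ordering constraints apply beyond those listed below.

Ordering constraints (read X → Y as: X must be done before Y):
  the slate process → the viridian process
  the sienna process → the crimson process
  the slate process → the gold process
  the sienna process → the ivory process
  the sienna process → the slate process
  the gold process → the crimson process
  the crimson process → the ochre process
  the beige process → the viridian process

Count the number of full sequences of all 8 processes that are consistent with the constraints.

The processes with no prerequisites are the sienna process, the beige process; any of them can be placed first.
Systematically extending each partial ordering one process at a time and counting, there are 122 complete orderings.

122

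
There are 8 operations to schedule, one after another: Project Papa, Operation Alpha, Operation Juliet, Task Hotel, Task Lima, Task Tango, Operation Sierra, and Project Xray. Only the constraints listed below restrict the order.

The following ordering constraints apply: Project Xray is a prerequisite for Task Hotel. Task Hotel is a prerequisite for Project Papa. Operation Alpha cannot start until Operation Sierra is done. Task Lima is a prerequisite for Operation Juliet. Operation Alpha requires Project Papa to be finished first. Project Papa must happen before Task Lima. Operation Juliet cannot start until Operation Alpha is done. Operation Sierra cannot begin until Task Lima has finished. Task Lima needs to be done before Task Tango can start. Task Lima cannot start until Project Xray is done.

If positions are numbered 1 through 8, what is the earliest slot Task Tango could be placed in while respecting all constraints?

The operations that are forced before Task Tango, directly or transitively, are Project Papa, Task Hotel, Task Lima, Project Xray. That's 4 operations.
With 4 mandatory predecessors, the earliest Task Tango can sit is position 4+1 = 5, and placing just those 4 first achieves it.

5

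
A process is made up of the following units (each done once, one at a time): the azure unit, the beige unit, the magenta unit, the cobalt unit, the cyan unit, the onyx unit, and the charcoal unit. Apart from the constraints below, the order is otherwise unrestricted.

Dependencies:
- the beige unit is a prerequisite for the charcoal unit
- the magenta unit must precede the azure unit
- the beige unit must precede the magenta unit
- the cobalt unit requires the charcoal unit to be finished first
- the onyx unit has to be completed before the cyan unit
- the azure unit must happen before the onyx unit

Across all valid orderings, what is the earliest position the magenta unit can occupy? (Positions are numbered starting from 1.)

The only unit forced before the magenta unit (directly or transitively) is the beige unit.
So at minimum 1 unit comes before the magenta unit, putting the magenta unit no earlier than position 2. That position is achievable by scheduling exactly that predecessor first.

2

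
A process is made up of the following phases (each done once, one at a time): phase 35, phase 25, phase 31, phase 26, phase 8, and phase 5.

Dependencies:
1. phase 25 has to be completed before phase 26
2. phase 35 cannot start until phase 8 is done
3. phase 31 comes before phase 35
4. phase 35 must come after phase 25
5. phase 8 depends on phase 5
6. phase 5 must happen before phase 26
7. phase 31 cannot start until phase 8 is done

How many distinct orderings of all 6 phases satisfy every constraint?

The phases with no prerequisites are phase 25, phase 5; any of them can be placed first.
Enumerating by repeatedly choosing an available phase (one whose prerequisites are all placed) gives 13 distinct complete orderings.

13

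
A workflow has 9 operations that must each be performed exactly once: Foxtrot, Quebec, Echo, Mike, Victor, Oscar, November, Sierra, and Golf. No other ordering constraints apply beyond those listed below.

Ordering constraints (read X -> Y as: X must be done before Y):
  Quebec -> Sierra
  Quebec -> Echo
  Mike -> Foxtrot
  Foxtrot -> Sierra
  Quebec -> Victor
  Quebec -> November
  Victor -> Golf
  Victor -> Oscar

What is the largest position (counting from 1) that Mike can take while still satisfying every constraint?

The operations that are forced after Mike, directly or by a chain of constraints, are Foxtrot, Sierra. That's 2 operations.
With 2 mandatory successors out of 9 operations total, the latest slot for Mike is 9−2 = 7, and it's reachable by doing all non-successors before Mike.

7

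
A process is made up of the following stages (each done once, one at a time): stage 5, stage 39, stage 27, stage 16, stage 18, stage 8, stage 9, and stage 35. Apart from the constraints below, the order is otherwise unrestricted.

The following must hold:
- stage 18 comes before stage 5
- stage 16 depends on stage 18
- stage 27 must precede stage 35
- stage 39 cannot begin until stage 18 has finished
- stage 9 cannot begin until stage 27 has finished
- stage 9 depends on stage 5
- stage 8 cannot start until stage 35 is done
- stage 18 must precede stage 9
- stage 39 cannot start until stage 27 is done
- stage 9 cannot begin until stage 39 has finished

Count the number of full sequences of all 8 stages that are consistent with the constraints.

2 stages have no prerequisites (stage 27, stage 18), so any of them could come first.
Systematically extending each partial ordering one stage at a time and counting, there are 350 complete orderings.

350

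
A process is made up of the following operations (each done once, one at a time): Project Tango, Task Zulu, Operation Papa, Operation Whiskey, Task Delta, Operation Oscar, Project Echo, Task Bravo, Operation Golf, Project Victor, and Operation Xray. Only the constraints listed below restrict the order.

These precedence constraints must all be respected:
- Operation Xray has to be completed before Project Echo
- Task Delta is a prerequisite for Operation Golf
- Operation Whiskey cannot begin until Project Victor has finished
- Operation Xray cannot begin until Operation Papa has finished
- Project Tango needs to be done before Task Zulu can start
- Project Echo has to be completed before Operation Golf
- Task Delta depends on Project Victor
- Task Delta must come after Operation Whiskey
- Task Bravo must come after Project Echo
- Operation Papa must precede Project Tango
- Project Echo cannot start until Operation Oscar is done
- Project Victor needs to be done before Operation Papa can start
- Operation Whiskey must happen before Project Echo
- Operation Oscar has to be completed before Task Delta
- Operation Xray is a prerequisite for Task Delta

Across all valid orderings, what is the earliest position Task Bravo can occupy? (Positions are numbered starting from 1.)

7

The operations that are forced before Task Bravo, directly or transitively, are Operation Papa, Operation Whiskey, Operation Oscar, Project Echo, Project Victor, Operation Xray. That's 6 operations.
So at minimum 6 operations come before Task Bravo, putting Task Bravo no earlier than position 7. That position is achievable by scheduling exactly those predecessors first.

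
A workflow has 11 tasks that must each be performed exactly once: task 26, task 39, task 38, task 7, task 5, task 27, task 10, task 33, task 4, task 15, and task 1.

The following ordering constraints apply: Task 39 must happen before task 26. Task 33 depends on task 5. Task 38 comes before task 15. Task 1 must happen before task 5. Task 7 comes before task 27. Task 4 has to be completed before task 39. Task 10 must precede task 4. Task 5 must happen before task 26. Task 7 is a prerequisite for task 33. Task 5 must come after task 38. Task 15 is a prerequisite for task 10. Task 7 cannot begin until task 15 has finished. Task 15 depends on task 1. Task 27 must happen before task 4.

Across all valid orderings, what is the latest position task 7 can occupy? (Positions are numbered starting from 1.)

The tasks that are forced after task 7, directly or by a chain of constraints, are task 26, task 39, task 27, task 33, task 4. That's 5 tasks.
So at least 5 tasks follow task 7, putting task 7 no later than position 6. That position is achievable by scheduling everything else first.

6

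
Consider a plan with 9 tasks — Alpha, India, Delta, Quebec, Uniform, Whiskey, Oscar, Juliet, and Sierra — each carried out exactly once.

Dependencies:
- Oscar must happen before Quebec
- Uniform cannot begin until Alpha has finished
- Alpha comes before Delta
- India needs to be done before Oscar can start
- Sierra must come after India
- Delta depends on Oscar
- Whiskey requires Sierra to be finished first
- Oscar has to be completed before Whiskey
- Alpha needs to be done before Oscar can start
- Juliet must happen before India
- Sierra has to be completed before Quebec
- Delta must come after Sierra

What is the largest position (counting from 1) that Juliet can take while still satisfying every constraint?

Every task that must follow Juliet has to come after it. Tracing all chains starting from Juliet, those tasks are: India, Delta, Quebec, Whiskey, Oscar, Sierra — 6 in total.
So at least 6 tasks follow Juliet, putting Juliet no later than position 3. That position is achievable by scheduling everything else first.

3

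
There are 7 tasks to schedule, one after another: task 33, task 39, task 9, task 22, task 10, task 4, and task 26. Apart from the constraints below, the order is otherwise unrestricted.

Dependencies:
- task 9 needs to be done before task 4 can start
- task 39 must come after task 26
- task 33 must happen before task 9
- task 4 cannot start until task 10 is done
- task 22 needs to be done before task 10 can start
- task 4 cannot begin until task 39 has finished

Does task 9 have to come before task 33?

There is a chain task 33 → task 9, which puts task 33 before task 9.
So task 9 never precedes task 33.

No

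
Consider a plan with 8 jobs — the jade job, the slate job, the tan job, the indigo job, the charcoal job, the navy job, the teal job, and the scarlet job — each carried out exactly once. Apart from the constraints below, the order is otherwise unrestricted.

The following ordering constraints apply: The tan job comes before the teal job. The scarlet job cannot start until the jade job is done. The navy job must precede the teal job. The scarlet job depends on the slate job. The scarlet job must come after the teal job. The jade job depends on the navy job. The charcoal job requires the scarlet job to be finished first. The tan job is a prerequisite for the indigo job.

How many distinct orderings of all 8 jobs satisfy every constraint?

146

3 jobs have no prerequisites (the slate job, the tan job, the navy job), so any of them could come first.
Counting all ways to extend the partial order to a total order gives 146.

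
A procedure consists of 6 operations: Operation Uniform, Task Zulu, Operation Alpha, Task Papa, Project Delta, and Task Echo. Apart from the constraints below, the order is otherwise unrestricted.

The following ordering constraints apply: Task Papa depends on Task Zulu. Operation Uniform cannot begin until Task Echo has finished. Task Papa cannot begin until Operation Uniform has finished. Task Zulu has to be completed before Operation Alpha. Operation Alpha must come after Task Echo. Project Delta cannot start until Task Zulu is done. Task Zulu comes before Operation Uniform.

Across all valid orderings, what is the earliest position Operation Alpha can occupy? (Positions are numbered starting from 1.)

Working backwards through the constraints from Operation Alpha, its full set of required predecessors is Task Zulu, Task Echo — 2 of them.
So at minimum 2 operations come before Operation Alpha, putting Operation Alpha no earlier than position 3. That position is achievable by scheduling exactly those predecessors first.

3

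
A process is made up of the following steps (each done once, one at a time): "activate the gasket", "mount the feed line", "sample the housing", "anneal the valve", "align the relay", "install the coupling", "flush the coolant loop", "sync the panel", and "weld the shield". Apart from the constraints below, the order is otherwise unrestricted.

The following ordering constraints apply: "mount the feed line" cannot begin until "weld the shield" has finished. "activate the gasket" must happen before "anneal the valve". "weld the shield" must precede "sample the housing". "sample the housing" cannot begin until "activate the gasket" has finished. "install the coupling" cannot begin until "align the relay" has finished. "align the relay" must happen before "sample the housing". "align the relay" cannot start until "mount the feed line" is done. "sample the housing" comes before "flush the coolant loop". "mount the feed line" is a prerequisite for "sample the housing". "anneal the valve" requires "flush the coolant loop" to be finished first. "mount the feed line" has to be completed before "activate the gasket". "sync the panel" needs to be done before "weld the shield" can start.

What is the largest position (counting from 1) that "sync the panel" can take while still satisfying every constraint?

1

Following every chain forward from "sync the panel", the steps that must come later are "activate the gasket", "mount the feed line", "sample the housing", "anneal the valve", "align the relay", "install the coupling", "flush the coolant loop", "weld the shield" — 8 of them.
So at least 8 steps follow "sync the panel", putting "sync the panel" no later than position 1. That position is achievable by scheduling everything else first.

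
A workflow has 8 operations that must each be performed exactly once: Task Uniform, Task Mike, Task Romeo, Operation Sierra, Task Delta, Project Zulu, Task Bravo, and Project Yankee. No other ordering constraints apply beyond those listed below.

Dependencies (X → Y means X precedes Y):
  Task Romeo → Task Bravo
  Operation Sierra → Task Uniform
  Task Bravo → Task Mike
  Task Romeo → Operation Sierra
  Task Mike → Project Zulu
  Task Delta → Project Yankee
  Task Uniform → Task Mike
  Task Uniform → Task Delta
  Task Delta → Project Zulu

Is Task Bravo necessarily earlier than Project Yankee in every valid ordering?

Nothing in the constraints links Task Bravo and Project Yankee; they are unordered relative to each other.
So Task Bravo can come before Project Yankee or after — it is not forced.

No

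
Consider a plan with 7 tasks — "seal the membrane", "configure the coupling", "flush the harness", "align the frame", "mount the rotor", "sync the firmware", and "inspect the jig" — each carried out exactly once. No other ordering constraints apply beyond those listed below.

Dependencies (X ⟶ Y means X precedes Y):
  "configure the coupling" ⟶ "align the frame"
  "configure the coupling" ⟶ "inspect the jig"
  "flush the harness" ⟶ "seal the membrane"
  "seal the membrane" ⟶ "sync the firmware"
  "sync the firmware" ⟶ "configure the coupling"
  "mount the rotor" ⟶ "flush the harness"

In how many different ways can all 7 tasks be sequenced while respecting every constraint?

2

"mount the rotor" is the only task with nothing required before it, so every ordering starts there.
Enumerating by repeatedly choosing an available task (one whose prerequisites are all placed) gives 2 distinct complete orderings.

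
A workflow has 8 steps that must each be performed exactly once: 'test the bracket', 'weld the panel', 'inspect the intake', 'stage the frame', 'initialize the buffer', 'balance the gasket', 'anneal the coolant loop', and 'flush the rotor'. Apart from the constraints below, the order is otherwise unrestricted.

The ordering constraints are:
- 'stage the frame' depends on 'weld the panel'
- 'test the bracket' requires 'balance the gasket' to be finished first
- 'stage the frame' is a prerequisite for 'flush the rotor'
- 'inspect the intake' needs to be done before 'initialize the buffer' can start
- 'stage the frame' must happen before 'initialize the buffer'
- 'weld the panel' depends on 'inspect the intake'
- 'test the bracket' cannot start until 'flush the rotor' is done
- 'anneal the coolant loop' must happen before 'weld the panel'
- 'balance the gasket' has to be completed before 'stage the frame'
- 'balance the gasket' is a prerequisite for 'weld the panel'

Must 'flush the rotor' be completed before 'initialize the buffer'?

No

'flush the rotor' and 'initialize the buffer' are not related by any chain of constraints.
So 'flush the rotor' can come before 'initialize the buffer' or after — it is not forced.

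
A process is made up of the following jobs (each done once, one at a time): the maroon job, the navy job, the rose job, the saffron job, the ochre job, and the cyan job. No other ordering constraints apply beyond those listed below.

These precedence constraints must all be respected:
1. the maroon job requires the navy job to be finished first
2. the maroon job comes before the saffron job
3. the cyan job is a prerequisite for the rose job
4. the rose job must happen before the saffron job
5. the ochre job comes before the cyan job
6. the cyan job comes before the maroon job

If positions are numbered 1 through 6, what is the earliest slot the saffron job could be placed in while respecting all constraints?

Working backwards through the constraints from the saffron job, its full set of required predecessors is the maroon job, the navy job, the rose job, the ochre job, the cyan job — 5 of them.
So at minimum 5 jobs come before the saffron job, putting the saffron job no earlier than position 6. That position is achievable by scheduling exactly those predecessors first.

6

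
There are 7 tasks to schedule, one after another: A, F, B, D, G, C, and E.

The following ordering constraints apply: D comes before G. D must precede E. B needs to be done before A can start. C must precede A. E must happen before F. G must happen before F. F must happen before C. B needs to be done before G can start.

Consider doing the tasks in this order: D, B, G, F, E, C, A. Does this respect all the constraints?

No

The sequence places F ahead of E.
Since E is required before F, the ordering is invalid.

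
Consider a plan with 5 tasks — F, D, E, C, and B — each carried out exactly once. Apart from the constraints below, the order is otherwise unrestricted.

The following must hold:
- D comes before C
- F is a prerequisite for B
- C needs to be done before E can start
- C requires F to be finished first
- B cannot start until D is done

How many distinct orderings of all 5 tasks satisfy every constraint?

6

2 tasks have no prerequisites (F, D), so any of them could come first.
Counting all ways to extend the partial order to a total order gives 6.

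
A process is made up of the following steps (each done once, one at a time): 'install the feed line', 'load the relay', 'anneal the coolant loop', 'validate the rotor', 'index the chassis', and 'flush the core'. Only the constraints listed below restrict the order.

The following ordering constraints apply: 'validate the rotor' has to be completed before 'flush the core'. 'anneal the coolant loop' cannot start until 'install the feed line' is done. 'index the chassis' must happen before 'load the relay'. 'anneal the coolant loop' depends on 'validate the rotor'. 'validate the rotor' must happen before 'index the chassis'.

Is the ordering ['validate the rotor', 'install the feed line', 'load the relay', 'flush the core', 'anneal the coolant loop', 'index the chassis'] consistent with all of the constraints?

Here 'index the chassis' comes after 'load the relay'.
Since 'index the chassis' is required before 'load the relay', the ordering is invalid.

No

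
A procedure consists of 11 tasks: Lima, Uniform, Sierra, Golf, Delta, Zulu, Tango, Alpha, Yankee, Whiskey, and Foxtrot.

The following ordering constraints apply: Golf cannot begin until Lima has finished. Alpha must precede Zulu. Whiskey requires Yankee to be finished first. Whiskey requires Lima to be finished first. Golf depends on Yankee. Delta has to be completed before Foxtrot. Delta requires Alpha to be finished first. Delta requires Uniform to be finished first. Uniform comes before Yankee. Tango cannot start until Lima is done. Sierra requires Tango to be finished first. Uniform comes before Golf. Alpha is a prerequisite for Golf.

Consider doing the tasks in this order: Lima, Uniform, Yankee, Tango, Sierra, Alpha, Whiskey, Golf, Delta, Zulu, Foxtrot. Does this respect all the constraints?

Yes

Checking each listed constraint against this order: for instance, Lima is in position 1 and Golf in position 8, so that constraint holds — and the remaining constraints check out the same way.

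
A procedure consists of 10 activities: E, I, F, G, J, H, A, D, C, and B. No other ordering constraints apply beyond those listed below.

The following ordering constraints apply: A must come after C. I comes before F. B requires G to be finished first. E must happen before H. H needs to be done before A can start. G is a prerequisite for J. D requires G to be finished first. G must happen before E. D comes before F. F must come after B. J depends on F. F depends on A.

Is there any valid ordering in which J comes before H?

There is a dependency chain H → A → F → J, so J always comes after H.
So no valid ordering can have J before H.

No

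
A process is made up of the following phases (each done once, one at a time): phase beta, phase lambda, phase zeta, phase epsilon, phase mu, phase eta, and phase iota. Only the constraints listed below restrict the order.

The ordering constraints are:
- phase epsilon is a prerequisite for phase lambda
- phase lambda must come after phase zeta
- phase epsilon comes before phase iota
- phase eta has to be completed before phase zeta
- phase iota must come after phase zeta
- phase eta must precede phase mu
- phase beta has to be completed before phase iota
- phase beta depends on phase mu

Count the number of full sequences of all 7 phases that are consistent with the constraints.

41

2 phases have no prerequisites (phase epsilon, phase eta), so any of them could come first.
Counting all ways to extend the partial order to a total order gives 41.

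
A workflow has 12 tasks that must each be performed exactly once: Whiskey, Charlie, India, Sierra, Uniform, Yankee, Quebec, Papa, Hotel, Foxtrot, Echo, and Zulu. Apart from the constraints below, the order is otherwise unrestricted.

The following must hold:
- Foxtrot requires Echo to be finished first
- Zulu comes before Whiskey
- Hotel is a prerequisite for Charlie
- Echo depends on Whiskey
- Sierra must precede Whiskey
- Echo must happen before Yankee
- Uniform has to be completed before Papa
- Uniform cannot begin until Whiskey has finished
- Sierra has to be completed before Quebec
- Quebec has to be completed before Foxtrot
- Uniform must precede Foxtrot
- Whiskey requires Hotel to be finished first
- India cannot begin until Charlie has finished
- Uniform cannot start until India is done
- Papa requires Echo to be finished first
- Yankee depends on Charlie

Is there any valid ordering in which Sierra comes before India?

Nothing in the constraints forces India before Sierra — there is no chain from India to Sierra.
That means at least one valid schedule has Sierra before India.

Yes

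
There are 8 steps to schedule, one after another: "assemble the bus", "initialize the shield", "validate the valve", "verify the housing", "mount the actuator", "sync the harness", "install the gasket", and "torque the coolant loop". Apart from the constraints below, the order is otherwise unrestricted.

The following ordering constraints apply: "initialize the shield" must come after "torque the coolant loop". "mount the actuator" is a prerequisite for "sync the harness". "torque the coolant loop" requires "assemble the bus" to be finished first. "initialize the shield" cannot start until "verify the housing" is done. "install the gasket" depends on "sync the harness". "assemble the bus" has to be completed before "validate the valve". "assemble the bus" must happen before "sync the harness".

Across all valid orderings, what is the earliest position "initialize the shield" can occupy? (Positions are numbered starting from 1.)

4

Working backwards through the constraints from "initialize the shield", its full set of required predecessors is "assemble the bus", "verify the housing", "torque the coolant loop" — 3 of them.
So at minimum 3 steps come before "initialize the shield", putting "initialize the shield" no earlier than position 4. That position is achievable by scheduling exactly those predecessors first.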